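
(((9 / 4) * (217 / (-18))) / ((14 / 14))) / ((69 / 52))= -2821 / 138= -20.44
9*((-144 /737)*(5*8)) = -51840 /737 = -70.34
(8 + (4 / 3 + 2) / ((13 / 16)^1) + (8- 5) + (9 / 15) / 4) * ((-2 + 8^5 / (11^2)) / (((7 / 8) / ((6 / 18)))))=6614732 / 4235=1561.92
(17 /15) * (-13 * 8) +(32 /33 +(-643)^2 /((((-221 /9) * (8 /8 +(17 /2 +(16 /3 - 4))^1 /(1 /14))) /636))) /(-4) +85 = 97454095179 /5056480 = 19273.11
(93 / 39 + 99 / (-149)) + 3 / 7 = 29135 / 13559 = 2.15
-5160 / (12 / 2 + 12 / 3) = -516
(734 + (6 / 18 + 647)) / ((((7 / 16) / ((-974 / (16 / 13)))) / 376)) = -2818459904 / 3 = -939486634.67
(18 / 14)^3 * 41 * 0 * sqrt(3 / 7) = 0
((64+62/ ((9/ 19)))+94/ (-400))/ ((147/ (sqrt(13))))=350377* sqrt(13)/ 264600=4.77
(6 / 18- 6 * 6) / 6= -107 / 18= -5.94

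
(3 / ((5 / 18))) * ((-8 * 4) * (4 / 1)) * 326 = -450662.40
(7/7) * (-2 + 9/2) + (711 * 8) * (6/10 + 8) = 489193/10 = 48919.30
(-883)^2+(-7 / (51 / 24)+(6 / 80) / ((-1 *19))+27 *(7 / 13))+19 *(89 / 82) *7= 5370290618717 / 6886360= 779844.59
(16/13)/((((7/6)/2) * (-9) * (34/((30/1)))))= -0.21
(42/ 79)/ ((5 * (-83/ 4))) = -168/ 32785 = -0.01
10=10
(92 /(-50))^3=-97336 /15625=-6.23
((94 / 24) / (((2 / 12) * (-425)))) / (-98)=47 / 83300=0.00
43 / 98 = 0.44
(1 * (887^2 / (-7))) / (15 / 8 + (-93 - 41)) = 6294152 / 7399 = 850.68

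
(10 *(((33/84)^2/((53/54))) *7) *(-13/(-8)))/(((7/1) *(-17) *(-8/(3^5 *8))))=51602265/1412768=36.53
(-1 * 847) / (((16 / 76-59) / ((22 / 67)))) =354046 / 74839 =4.73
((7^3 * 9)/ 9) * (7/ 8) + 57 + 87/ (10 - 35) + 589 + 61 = 200729/ 200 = 1003.64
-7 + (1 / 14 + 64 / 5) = 5.87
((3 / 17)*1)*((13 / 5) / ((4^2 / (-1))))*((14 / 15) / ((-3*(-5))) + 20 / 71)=-35711 / 3621000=-0.01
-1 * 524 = -524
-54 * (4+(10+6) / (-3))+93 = 165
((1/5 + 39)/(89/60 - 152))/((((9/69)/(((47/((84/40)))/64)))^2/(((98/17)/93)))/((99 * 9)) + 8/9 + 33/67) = -41432966240400/220172678829311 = -0.19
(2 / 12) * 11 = 11 / 6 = 1.83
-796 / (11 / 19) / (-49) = 15124 / 539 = 28.06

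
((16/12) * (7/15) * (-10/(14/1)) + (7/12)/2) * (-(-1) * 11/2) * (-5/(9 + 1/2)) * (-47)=-28435/1368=-20.79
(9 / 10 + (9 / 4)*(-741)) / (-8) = 33327 / 160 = 208.29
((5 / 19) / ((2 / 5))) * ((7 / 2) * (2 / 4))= 1.15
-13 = -13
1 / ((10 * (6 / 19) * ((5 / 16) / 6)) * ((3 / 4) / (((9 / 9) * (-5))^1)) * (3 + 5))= -5.07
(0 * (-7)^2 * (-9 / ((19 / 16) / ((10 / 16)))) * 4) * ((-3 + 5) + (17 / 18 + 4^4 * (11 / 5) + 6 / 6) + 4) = 0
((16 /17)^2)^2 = 65536 /83521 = 0.78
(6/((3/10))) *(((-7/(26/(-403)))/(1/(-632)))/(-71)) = 19316.06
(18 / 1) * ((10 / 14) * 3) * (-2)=-540 / 7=-77.14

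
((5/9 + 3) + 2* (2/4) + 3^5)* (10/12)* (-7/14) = -2785/27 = -103.15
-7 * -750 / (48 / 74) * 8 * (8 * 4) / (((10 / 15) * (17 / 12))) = 37296000 / 17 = 2193882.35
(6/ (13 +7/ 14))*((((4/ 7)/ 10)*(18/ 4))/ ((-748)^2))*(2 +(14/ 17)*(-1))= 1/ 4161311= 0.00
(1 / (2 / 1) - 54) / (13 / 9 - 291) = 963 / 5212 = 0.18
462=462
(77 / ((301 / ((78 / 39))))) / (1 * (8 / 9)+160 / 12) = 99 / 2752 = 0.04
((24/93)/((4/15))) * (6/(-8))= -45/62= -0.73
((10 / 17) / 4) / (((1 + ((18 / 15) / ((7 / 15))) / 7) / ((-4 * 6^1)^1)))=-2940 / 1139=-2.58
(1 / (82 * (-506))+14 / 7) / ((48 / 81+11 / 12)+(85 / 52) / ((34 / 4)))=1.18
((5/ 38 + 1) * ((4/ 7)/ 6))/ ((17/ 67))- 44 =-295571/ 6783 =-43.58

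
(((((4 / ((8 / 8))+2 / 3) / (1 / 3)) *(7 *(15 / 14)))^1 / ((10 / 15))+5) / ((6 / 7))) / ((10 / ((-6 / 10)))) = -91 / 8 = -11.38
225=225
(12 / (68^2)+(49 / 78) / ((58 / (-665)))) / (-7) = 2353418 / 2288013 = 1.03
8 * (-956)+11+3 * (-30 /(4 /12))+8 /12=-23719 /3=-7906.33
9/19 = 0.47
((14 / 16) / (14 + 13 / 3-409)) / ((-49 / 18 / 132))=891 / 8204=0.11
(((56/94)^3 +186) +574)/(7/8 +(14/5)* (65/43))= 27151036608/182417011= 148.84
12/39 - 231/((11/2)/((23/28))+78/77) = -5263705/177476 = -29.66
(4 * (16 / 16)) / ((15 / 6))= 8 / 5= 1.60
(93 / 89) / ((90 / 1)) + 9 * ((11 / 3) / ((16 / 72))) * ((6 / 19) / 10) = 119243 / 25365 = 4.70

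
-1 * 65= -65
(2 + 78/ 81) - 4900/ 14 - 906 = -1253.04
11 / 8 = 1.38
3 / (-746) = -3 / 746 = -0.00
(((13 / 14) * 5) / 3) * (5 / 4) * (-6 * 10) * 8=-6500 / 7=-928.57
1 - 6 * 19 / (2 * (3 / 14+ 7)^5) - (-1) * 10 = 115580449543 / 10510100501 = 11.00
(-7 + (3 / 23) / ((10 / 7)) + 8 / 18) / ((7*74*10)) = -13381 / 10722600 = -0.00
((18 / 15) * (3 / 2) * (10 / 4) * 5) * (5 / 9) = 25 / 2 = 12.50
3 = 3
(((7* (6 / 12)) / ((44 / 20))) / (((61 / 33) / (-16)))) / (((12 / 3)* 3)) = -70 / 61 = -1.15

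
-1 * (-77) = 77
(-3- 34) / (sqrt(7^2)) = -37 / 7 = -5.29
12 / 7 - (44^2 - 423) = -10579 / 7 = -1511.29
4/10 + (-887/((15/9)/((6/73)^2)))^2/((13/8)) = 77106760258/9229428325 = 8.35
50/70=5/7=0.71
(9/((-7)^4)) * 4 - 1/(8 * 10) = 479/192080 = 0.00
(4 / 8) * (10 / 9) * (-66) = -110 / 3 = -36.67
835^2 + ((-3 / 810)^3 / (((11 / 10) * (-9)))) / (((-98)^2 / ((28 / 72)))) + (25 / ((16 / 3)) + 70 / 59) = 197961950837117832809 / 283925968048800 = 697230.87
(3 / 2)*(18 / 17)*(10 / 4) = 135 / 34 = 3.97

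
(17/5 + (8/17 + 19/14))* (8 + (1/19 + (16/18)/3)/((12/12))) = 26644543/610470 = 43.65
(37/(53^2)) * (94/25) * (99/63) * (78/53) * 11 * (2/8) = 8206341/26053475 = 0.31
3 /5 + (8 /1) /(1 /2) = 83 /5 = 16.60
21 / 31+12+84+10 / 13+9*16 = 97303 / 403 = 241.45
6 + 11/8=7.38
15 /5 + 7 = 10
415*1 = 415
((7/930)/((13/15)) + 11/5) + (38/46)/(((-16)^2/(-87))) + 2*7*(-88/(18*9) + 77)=1030513046309/961009920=1072.32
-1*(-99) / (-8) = -99 / 8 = -12.38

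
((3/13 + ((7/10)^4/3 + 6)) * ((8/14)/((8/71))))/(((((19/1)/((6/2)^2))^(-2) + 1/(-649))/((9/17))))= 76.04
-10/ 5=-2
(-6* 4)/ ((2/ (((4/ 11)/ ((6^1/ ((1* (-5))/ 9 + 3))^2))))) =-176/ 243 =-0.72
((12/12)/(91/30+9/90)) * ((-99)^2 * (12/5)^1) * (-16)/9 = -627264/47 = -13346.04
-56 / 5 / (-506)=28 / 1265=0.02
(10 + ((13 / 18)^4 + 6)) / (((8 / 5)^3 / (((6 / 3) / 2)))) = 213522125 / 53747712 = 3.97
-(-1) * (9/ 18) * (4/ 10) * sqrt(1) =1/ 5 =0.20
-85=-85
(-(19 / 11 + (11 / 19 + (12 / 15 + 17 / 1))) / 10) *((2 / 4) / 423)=-21011 / 8840700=-0.00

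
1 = 1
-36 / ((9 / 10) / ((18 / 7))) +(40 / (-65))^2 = -121232 / 1183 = -102.48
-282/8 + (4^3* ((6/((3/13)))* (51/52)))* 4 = 25971/4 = 6492.75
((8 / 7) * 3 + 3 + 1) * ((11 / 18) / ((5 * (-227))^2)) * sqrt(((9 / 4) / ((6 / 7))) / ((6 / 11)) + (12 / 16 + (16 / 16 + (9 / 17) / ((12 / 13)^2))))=143 * sqrt(33218) / 2759377950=0.00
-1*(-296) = 296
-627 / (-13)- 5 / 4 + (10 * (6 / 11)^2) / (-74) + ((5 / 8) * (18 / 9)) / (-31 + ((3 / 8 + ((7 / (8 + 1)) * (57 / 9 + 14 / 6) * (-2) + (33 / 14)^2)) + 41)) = 26037180227 / 548719028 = 47.45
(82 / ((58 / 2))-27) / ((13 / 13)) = -701 / 29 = -24.17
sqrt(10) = 3.16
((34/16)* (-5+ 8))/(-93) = -0.07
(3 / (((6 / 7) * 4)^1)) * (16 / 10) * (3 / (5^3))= 21 / 625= 0.03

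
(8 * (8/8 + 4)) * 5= 200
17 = 17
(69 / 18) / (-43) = -23 / 258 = -0.09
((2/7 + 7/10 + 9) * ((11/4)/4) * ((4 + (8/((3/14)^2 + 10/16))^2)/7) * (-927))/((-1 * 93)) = 6005785916493/4202708440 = 1429.03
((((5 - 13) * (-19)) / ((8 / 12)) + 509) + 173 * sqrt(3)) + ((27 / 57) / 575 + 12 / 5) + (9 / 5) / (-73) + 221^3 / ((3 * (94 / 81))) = 173 * sqrt(3) + 232481526910513 / 74967350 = 3101403.35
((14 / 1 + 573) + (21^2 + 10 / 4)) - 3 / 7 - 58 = 972.07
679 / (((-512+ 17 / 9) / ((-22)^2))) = -644.24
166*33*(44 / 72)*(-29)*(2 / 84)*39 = -3786211 / 42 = -90147.88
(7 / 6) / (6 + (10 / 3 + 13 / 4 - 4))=14 / 103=0.14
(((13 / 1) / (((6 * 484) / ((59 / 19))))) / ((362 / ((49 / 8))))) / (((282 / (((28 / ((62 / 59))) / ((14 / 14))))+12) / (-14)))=-108652453 / 745179247296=-0.00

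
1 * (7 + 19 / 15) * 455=3761.33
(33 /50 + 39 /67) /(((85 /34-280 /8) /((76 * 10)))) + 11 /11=-610697 /21775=-28.05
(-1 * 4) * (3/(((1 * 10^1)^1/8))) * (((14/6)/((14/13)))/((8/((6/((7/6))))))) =-468/35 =-13.37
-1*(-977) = 977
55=55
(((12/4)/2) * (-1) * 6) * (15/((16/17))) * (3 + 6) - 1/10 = -103283/80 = -1291.04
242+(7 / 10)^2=24249 / 100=242.49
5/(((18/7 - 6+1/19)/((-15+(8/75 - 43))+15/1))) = 427861/6735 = 63.53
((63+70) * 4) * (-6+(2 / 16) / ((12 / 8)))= -9443 / 3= -3147.67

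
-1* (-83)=83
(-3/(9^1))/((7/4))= -4/21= -0.19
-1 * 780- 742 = -1522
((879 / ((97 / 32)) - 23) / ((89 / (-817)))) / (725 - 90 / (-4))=-42315698 / 12906335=-3.28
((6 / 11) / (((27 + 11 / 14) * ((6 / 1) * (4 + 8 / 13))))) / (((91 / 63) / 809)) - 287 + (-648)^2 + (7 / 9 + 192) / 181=29249467135201 / 69704910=419618.46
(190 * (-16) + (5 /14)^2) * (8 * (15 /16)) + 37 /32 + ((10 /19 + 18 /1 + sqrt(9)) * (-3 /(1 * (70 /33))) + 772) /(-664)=-281879588761 /12363680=-22799.00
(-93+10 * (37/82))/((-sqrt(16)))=907/41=22.12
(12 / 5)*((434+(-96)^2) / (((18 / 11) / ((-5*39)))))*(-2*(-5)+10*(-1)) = 0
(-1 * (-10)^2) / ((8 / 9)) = -112.50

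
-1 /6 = -0.17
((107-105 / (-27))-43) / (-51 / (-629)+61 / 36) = 38.24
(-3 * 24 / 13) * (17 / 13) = -1224 / 169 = -7.24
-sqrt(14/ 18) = -sqrt(7)/ 3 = -0.88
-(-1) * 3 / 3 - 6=-5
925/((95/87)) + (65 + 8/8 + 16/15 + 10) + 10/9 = 791117/855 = 925.28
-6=-6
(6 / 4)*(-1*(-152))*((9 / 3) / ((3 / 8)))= 1824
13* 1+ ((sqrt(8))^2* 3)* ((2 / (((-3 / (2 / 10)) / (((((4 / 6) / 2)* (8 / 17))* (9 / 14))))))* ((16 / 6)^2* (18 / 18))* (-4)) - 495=-843986 / 1785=-472.82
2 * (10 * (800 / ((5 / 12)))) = 38400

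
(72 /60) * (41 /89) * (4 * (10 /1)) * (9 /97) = 17712 /8633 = 2.05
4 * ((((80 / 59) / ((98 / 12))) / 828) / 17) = 160 / 3391143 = 0.00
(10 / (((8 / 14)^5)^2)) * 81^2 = 9266600543445 / 524288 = 17674637.88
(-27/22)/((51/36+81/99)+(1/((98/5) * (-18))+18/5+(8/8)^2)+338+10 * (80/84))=-59535/17189801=-0.00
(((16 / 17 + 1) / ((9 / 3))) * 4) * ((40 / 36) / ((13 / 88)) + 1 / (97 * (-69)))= 86382604 / 4437459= 19.47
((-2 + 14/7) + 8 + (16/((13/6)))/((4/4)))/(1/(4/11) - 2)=800/39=20.51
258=258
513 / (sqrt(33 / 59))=685.94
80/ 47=1.70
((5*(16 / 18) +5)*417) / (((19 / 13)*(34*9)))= 9035 / 1026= 8.81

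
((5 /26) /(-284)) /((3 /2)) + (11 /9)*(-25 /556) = -127955 /2309346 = -0.06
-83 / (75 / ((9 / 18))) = -83 / 150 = -0.55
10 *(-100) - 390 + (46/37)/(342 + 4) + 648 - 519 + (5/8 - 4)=-64745931/51208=-1264.37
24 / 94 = 12 / 47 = 0.26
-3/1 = -3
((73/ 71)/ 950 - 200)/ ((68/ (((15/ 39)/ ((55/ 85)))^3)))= -161098715/ 260810264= -0.62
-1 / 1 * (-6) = 6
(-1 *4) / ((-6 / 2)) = 1.33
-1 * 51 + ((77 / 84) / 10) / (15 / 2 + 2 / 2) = -52009 / 1020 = -50.99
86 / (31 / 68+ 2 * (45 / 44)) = 64328 / 1871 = 34.38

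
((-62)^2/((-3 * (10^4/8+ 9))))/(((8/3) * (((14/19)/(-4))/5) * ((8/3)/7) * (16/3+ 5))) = 26505/10072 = 2.63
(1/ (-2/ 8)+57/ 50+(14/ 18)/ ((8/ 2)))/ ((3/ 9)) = -2399/ 300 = -8.00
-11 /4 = -2.75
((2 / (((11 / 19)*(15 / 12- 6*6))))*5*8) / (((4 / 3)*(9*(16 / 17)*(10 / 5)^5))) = -1615 / 146784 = -0.01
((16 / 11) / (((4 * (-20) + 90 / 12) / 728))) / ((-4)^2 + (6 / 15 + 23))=-23296 / 62843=-0.37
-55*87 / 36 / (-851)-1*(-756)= 7721867 / 10212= 756.16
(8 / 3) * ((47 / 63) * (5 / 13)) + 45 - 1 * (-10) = 137015 / 2457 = 55.77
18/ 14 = 9/ 7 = 1.29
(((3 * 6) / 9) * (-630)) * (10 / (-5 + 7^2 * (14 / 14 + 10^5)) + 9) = -11340.00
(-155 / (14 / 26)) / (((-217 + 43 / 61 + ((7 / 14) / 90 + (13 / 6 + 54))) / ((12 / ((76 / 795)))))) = 52767409500 / 233833817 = 225.66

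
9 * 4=36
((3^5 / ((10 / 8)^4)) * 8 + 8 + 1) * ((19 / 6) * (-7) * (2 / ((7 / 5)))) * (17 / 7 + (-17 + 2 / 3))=310249708 / 875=354571.09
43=43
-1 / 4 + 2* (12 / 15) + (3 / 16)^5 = 7079103 / 5242880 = 1.35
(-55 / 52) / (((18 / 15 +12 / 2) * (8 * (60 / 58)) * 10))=-319 / 179712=-0.00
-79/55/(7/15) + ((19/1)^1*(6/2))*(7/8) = 28827/616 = 46.80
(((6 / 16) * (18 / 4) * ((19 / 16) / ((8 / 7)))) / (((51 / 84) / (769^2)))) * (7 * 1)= 104055290199 / 8704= 11954881.69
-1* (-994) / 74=497 / 37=13.43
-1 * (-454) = 454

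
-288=-288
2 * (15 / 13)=30 / 13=2.31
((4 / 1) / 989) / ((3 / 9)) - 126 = -124602 / 989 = -125.99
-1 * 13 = -13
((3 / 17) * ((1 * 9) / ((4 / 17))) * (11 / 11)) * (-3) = -81 / 4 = -20.25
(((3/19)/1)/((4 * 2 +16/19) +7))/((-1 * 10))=-3/3010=-0.00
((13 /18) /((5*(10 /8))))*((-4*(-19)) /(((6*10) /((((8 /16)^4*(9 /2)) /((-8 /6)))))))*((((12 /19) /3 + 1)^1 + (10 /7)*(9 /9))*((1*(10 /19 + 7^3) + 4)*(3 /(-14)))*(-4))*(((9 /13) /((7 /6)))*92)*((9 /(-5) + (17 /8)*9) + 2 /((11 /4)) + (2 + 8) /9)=-5201014967811 /204820000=-25393.10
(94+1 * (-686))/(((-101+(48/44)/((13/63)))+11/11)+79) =84656/2247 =37.68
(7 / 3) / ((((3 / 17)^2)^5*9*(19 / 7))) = 98783701122001 / 30292137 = 3261034.41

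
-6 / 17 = -0.35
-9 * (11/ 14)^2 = -1089/ 196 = -5.56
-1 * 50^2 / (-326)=1250 / 163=7.67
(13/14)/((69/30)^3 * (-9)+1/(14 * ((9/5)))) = -58500/6896189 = -0.01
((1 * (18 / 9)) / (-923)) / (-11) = 2 / 10153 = 0.00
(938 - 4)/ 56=467/ 28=16.68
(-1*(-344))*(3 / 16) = 129 / 2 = 64.50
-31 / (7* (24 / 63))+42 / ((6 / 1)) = -37 / 8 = -4.62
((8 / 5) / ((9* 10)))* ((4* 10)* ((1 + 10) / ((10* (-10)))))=-88 / 1125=-0.08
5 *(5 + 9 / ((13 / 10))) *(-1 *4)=-3100 / 13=-238.46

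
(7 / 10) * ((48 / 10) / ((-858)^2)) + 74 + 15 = 136497082 / 1533675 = 89.00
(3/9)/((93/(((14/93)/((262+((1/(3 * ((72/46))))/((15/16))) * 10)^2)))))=243/31453312814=0.00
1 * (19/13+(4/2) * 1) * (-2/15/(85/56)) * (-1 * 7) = 2352/1105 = 2.13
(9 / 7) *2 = 18 / 7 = 2.57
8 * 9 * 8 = 576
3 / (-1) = -3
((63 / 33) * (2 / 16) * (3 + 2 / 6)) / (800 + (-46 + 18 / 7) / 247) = 3185 / 3202496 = 0.00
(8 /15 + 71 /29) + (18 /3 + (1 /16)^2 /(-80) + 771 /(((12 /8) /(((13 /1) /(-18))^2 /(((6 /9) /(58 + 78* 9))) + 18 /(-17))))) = 16634856847565 /54521856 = 305104.38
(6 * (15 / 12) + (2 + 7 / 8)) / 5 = 83 / 40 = 2.08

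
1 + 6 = 7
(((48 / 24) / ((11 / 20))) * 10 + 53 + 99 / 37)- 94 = -798 / 407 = -1.96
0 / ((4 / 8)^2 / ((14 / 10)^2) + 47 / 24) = 0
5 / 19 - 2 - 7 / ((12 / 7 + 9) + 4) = -2.21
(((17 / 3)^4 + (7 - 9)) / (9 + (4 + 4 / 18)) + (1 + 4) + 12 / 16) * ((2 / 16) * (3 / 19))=358069 / 217056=1.65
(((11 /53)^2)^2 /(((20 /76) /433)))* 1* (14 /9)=1686321098 /355071645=4.75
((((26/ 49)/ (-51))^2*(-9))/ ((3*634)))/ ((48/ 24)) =-0.00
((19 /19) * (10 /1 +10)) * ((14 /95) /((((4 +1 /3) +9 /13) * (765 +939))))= 13 /37772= 0.00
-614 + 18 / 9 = -612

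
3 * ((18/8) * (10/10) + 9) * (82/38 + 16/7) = 79785/532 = 149.97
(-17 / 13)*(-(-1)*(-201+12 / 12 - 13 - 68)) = 367.46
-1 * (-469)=469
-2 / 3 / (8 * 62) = -1 / 744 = -0.00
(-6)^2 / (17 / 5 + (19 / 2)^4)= 2880 / 651877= 0.00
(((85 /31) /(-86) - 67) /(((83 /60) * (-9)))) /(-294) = -297845 /16263933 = -0.02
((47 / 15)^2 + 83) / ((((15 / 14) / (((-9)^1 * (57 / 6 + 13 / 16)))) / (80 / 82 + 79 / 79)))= -32563377 / 2050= -15884.57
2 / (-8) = -1 / 4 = -0.25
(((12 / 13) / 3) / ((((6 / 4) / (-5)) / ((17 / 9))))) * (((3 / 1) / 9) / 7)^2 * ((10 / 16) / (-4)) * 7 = 425 / 88452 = 0.00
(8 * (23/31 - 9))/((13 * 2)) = -1024/403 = -2.54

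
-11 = -11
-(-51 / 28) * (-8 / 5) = -102 / 35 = -2.91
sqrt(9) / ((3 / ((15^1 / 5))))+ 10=13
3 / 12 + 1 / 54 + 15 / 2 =839 / 108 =7.77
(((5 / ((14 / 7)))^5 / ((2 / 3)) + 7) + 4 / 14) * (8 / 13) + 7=73985 / 728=101.63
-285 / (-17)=16.76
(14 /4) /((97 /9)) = 63 /194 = 0.32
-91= -91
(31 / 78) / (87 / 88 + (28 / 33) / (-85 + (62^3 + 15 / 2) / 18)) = 646005404 / 1607066955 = 0.40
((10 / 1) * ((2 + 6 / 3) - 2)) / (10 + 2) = 5 / 3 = 1.67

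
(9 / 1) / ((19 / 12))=108 / 19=5.68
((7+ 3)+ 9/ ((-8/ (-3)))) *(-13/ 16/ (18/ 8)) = -1391/ 288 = -4.83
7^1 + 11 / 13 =102 / 13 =7.85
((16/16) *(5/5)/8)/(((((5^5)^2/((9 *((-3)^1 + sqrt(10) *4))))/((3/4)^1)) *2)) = -81/625000000 + 27 *sqrt(10)/156250000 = 0.00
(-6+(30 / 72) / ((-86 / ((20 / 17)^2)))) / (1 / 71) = -15899456 / 37281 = -426.48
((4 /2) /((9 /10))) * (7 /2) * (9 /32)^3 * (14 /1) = 19845 /8192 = 2.42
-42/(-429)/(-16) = -0.01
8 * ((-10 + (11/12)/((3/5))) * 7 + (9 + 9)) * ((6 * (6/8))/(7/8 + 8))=-11896/71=-167.55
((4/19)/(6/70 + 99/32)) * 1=4480/67659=0.07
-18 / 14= -9 / 7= -1.29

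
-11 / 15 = -0.73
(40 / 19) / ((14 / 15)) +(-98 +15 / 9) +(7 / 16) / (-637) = -7807753 / 82992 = -94.08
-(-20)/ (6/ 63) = 210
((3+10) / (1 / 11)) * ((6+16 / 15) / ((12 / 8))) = 30316 / 45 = 673.69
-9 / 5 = -1.80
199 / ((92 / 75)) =14925 / 92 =162.23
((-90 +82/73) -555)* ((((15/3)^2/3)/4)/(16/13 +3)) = -277745/876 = -317.06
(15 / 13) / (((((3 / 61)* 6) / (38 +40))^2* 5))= 48373 / 3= 16124.33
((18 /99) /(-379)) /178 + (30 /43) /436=5556241 /3478138334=0.00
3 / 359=0.01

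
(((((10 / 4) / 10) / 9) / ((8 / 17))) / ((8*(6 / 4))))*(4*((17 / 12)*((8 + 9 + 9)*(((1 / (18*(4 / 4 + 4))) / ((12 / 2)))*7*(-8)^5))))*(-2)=6732544 / 10935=615.69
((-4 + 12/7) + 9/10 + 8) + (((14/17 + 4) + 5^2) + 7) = 43.44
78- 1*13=65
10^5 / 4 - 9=24991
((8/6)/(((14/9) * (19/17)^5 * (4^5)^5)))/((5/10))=4259571/4878719358507950276608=0.00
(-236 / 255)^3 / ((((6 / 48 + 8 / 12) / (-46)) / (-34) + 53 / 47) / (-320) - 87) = 29099910627328 / 3193839140154525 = 0.01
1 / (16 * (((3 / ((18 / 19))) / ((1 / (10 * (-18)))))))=-0.00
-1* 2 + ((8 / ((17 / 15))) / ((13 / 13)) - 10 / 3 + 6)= 394 / 51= 7.73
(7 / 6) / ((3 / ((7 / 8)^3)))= 2401 / 9216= 0.26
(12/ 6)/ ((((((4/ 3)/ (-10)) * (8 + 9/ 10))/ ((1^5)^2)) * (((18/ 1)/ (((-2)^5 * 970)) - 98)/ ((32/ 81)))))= 24832000/ 3654888507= 0.01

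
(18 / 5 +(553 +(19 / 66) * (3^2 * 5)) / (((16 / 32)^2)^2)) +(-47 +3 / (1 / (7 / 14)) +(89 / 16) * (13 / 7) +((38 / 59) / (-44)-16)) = 3273754289 / 363440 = 9007.69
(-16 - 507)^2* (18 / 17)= 4923522 / 17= 289618.94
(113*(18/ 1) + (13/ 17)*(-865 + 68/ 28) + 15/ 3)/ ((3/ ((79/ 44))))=12967613/ 15708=825.54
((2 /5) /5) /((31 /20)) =8 /155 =0.05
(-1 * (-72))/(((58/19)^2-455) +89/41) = -59204/364689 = -0.16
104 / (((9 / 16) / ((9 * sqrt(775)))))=8320 * sqrt(31)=46323.80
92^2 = 8464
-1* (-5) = 5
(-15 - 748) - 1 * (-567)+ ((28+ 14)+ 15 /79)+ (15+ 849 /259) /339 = -355498655 /2312093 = -153.76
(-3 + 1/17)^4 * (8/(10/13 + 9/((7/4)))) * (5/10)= 1137500000/22467149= 50.63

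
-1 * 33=-33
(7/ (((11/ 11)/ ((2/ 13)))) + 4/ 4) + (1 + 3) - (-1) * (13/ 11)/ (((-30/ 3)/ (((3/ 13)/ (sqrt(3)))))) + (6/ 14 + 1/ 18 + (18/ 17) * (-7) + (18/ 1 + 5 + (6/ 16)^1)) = 2508845/ 111384 - sqrt(3)/ 110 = 22.51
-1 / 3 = -0.33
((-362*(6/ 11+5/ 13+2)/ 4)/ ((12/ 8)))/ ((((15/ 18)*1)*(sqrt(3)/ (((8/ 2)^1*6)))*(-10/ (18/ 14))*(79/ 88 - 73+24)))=-14561088*sqrt(3)/ 3210025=-7.86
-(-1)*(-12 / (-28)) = 3 / 7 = 0.43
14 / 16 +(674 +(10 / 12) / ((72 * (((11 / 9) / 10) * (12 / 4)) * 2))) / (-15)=-1046851 / 23760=-44.06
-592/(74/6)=-48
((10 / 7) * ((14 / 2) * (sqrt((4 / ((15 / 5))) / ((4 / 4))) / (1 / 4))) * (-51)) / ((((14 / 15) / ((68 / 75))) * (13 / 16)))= -147968 * sqrt(3) / 91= -2816.35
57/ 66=19/ 22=0.86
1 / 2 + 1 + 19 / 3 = 47 / 6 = 7.83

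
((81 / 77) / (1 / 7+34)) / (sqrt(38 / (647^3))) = 82.25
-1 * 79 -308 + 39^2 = 1134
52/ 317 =0.16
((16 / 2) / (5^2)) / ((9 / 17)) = 136 / 225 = 0.60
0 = 0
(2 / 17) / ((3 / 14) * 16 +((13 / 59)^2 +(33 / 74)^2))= 266867384 / 8338512155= 0.03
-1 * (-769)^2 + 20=-591341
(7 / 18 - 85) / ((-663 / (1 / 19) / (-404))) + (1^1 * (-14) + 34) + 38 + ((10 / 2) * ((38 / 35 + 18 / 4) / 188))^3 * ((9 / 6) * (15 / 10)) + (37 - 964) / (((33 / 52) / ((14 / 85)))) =-84266966127858461771 / 454768080340654080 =-185.30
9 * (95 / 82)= 855 / 82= 10.43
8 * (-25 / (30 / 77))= -1540 / 3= -513.33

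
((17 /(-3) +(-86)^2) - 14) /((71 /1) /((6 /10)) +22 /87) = 641741 /10317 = 62.20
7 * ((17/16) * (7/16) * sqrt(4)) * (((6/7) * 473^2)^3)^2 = 1554211573221526544270016988571372553/4802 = 323659219746257089602252600000000.00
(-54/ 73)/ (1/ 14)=-10.36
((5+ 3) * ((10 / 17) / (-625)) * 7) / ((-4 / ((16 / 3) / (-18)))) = -0.00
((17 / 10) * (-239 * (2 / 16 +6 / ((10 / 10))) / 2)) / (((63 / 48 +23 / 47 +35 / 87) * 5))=-814066743 / 7210250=-112.90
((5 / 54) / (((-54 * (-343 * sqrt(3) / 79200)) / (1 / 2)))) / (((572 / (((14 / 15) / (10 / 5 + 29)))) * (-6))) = -25 * sqrt(3) / 43186689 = -0.00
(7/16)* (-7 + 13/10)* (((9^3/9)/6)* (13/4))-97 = -264209/1280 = -206.41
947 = 947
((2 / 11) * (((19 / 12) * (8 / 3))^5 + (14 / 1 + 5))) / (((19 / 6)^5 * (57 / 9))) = 270676544 / 2206204209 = 0.12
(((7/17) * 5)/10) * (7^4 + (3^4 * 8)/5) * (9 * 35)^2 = 1757691495/34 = 51696808.68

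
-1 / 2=-0.50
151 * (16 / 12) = 604 / 3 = 201.33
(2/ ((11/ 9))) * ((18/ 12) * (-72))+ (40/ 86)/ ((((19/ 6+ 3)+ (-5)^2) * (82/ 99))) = -58257684/ 329681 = -176.71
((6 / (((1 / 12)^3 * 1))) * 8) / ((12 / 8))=55296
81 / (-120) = -27 / 40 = -0.68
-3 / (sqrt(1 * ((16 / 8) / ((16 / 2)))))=-6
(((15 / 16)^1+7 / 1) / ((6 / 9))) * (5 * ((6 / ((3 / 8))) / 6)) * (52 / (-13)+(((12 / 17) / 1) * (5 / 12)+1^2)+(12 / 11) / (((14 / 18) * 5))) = -1007999 / 2618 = -385.03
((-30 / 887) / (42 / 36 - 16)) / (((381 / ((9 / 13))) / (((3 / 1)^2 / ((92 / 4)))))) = 4860 / 2997702539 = 0.00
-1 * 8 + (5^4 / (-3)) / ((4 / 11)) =-6971 / 12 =-580.92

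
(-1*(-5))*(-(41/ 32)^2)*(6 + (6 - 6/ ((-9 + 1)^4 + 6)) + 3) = -129277305/ 1050112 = -123.11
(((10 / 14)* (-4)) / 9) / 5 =-4 / 63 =-0.06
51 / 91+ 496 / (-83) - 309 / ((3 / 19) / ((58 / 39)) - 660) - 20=-45674712345 / 1830854753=-24.95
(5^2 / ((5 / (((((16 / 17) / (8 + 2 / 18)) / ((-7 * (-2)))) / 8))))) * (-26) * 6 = -7020 / 8687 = -0.81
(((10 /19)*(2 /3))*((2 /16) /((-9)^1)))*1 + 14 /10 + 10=58457 /5130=11.40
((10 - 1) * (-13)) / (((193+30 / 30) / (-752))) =43992 / 97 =453.53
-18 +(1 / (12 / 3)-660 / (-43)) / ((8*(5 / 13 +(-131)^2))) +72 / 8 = -2762810753 / 306982848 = -9.00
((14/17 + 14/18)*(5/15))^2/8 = 60025/1685448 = 0.04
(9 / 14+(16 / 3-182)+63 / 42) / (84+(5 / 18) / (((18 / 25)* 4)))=-1583280 / 762923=-2.08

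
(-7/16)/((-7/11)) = 11/16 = 0.69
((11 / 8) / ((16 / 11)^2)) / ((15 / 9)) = 3993 / 10240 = 0.39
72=72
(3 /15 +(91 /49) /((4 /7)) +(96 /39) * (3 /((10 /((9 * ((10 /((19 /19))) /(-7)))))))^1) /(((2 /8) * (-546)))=3667 /82810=0.04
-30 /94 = -15 /47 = -0.32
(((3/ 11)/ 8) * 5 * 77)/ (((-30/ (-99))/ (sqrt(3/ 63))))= 33 * sqrt(21)/ 16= 9.45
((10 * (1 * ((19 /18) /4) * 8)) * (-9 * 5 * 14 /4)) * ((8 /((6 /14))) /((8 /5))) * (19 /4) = -2211125 /12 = -184260.42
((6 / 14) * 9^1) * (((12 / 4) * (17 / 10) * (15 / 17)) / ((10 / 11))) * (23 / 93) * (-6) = -28.33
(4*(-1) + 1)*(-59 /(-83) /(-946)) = 177 /78518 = 0.00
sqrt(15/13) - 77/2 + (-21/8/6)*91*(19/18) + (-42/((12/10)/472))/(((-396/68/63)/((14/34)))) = sqrt(195)/13 + 232875139/3168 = 73509.64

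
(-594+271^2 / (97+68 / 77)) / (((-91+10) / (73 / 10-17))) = 114263963 / 6104970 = 18.72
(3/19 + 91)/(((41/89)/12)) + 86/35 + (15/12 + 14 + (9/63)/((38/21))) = 2392.34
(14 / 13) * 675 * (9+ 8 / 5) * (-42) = -323626.15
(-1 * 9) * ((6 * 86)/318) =-774/53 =-14.60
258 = 258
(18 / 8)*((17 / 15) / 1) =51 / 20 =2.55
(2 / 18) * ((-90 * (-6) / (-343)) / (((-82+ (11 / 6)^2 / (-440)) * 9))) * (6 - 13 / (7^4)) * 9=1243555200 / 97253016413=0.01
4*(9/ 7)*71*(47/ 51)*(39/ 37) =1561716/ 4403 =354.69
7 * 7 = 49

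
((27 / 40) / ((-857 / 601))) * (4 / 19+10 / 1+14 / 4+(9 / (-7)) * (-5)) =-86928039 / 9118480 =-9.53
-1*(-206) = 206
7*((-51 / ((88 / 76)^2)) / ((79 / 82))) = -5283957 / 19118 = -276.39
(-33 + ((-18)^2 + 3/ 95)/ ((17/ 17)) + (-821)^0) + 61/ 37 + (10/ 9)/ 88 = 408802831/ 1391940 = 293.69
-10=-10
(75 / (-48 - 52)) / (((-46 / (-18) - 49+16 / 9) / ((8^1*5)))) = 45 / 67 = 0.67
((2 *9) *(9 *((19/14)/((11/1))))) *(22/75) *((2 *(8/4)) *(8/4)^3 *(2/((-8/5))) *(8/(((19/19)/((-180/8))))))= 295488/7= 42212.57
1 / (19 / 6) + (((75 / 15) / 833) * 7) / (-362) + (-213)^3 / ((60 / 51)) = -67230579114179 / 8184820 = -8214057.13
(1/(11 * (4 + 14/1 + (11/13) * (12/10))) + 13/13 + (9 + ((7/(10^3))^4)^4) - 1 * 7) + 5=27208250000000000000000000000000000112958731006073799/3399000000000000000000000000000000000000000000000000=8.00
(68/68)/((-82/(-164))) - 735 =-733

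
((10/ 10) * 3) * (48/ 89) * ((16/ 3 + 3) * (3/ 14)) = 1800/ 623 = 2.89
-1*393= -393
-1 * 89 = -89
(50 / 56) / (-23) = -0.04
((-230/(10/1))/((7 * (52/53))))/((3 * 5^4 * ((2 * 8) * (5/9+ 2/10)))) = -3657/24752000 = -0.00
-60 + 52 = -8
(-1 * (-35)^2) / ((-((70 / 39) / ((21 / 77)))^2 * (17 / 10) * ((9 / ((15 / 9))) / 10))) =63375 / 2057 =30.81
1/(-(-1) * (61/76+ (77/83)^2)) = 523564/870833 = 0.60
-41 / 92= -0.45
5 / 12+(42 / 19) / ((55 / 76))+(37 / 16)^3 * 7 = 60850199 / 675840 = 90.04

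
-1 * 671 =-671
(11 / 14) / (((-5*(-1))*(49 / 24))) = 132 / 1715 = 0.08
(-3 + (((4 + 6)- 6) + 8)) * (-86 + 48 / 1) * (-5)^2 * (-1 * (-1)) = -8550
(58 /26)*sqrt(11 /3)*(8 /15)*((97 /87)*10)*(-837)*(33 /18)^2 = -1455388*sqrt(33) /117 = -71457.84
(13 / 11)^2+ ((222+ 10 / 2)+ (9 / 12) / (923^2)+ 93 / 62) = 94794140193 / 412333636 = 229.90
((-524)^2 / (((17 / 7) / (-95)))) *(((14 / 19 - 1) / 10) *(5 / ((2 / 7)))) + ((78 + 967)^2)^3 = 22138422122491854525 / 17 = 1302260124852462030.88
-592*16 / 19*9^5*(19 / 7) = -559312128 / 7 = -79901732.57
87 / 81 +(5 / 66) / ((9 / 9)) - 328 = -194149 / 594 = -326.85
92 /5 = 18.40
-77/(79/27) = -26.32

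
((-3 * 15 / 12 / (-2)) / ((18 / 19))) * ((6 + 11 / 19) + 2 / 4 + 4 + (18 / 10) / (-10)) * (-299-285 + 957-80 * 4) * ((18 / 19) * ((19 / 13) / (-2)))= -823143 / 1040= -791.48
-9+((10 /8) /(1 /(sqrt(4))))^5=2837 /32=88.66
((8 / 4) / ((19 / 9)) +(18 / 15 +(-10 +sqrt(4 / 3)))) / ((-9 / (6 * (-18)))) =-8952 / 95 +8 * sqrt(3) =-80.38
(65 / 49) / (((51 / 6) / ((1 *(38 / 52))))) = 95 / 833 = 0.11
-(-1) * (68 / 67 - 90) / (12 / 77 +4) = -229537 / 10720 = -21.41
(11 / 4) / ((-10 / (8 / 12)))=-11 / 60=-0.18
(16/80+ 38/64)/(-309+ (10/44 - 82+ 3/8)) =-1397/687100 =-0.00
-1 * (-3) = 3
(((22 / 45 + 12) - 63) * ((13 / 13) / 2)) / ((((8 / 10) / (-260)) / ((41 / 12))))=6057545 / 216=28044.19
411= 411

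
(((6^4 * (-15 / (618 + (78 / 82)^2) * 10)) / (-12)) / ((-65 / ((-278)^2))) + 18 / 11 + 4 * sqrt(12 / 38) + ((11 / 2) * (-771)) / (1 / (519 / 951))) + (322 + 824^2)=4 * sqrt(114) / 19 + 20306557797855509 / 31440946966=645865.68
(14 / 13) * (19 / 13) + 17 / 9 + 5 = 12872 / 1521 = 8.46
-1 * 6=-6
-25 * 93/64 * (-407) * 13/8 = 12301575/512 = 24026.51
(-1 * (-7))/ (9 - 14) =-7/ 5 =-1.40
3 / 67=0.04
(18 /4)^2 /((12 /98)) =1323 /8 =165.38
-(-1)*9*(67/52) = 11.60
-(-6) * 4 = 24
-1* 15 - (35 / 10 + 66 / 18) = -22.17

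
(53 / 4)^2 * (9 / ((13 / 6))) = 75843 / 104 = 729.26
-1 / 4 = -0.25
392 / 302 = 196 / 151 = 1.30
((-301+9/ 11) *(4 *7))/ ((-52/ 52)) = 92456/ 11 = 8405.09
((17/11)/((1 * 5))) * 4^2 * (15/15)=272/55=4.95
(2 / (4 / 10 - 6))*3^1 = -15 / 14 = -1.07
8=8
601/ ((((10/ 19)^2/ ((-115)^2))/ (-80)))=-2295447380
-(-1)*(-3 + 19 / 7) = -2 / 7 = -0.29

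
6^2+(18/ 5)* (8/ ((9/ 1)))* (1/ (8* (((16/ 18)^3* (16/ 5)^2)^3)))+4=45037206962733085/ 1125899906842624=40.00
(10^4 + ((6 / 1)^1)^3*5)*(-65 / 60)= -36010 / 3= -12003.33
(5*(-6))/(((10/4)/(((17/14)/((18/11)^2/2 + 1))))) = -12342/1981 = -6.23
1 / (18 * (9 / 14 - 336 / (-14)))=7 / 3105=0.00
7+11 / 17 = 130 / 17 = 7.65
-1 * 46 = -46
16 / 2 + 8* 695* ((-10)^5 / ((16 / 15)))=-521249992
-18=-18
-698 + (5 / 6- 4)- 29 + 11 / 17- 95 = -84101 / 102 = -824.52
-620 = -620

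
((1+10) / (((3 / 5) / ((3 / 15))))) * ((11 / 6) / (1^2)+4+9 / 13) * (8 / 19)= 22396 / 2223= 10.07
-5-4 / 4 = -6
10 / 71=0.14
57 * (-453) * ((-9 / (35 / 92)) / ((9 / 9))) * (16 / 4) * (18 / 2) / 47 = 769672368 / 1645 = 467885.94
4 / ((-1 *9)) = -0.44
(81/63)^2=81/49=1.65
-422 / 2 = -211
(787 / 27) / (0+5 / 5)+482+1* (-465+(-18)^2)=9994 / 27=370.15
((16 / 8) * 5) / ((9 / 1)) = 10 / 9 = 1.11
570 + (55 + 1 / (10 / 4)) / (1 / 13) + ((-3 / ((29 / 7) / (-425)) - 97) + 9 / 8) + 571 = 2404777 / 1160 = 2073.08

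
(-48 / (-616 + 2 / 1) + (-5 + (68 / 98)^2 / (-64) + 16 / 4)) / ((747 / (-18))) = 0.02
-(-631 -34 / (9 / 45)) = 801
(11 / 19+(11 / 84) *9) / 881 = 935 / 468692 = 0.00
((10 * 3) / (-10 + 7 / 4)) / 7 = -40 / 77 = -0.52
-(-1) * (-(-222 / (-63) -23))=409 / 21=19.48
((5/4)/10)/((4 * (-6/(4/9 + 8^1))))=-19/432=-0.04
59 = 59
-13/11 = -1.18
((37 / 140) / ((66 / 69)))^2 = 724201 / 9486400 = 0.08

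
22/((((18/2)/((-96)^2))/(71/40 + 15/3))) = 152627.20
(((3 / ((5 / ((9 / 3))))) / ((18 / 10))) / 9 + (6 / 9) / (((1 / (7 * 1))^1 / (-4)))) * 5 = -835 / 9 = -92.78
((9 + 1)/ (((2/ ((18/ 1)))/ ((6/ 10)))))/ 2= 27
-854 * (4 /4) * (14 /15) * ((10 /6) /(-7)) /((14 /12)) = 162.67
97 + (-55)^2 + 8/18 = 28102/9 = 3122.44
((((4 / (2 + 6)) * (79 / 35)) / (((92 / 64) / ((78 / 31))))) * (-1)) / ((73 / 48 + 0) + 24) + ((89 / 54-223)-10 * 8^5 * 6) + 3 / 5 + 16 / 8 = -3245913508840657 / 1650773250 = -1966298.83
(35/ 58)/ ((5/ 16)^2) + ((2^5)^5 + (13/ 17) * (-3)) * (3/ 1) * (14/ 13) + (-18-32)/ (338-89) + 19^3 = 865053413825879/ 7979205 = 108413484.03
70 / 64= 35 / 32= 1.09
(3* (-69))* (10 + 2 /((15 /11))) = -11868 /5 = -2373.60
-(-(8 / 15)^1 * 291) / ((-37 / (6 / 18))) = -776 / 555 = -1.40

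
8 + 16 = 24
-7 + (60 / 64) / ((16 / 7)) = -1687 / 256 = -6.59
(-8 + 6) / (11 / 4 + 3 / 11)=-88 / 133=-0.66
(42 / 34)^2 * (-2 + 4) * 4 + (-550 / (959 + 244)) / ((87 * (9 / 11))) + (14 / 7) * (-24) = -9745268906 / 272223261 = -35.80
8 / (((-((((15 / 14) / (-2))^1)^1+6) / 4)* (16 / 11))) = -4.03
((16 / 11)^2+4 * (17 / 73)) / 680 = 6729 / 1501610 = 0.00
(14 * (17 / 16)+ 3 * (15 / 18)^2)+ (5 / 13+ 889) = 282779 / 312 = 906.34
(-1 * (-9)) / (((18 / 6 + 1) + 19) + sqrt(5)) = 207 / 524 - 9 * sqrt(5) / 524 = 0.36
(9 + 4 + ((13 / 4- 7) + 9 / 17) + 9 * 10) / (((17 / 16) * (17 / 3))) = 81420 / 4913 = 16.57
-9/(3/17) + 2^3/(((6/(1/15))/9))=-251/5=-50.20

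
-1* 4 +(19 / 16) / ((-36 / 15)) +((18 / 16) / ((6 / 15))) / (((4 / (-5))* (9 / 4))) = -1163 / 192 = -6.06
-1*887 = -887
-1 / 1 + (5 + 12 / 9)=16 / 3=5.33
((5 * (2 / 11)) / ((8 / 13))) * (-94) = -3055 / 22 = -138.86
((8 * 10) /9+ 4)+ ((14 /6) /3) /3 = 355 /27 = 13.15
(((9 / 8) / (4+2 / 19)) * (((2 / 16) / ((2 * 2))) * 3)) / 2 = 0.01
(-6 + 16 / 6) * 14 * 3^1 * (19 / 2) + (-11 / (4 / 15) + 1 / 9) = -49361 / 36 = -1371.14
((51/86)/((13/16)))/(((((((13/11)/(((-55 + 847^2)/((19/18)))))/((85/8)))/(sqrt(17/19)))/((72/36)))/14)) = 17240340846960*sqrt(323)/2623387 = 118109477.10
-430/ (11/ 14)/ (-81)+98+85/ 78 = 2452033/ 23166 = 105.85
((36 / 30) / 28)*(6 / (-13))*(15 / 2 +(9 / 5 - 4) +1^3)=-81 / 650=-0.12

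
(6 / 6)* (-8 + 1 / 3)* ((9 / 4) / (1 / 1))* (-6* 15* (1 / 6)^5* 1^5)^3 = 2875 / 107495424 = 0.00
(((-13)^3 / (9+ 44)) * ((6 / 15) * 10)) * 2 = -17576 / 53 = -331.62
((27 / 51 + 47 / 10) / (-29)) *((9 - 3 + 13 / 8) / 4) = -0.34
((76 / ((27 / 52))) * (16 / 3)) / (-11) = -63232 / 891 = -70.97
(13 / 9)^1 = 13 / 9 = 1.44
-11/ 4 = -2.75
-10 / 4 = -5 / 2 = -2.50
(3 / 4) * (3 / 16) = 9 / 64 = 0.14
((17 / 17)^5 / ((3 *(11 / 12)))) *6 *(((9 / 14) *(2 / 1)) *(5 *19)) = 20520 / 77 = 266.49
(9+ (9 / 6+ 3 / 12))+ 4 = 14.75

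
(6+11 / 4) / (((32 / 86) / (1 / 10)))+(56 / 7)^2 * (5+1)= 49453 / 128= 386.35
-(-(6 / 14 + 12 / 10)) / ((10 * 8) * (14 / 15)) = 0.02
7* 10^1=70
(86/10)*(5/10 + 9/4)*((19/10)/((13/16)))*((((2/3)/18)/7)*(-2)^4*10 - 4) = -10712504/61425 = -174.40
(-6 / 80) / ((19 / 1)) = -3 / 760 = -0.00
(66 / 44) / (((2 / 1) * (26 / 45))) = 135 / 104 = 1.30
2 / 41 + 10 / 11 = 432 / 451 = 0.96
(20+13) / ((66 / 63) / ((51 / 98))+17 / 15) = 25245 / 2407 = 10.49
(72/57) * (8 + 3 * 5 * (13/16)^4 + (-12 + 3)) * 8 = 1088637/19456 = 55.95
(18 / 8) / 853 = 9 / 3412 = 0.00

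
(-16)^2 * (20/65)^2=4096/169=24.24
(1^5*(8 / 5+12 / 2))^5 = 79235168 / 3125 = 25355.25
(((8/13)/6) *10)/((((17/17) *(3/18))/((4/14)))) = 160/91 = 1.76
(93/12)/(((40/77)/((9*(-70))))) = -150381/16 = -9398.81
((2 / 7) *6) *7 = 12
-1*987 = -987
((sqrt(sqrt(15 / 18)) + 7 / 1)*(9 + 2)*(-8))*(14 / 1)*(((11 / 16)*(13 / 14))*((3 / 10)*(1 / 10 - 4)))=61347*5^(1 / 4)*6^(3 / 4) / 400 + 1288287 / 200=7320.64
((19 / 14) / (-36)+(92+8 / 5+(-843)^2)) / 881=1791071257 / 2220120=806.75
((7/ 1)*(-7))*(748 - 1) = -36603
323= 323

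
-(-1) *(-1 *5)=-5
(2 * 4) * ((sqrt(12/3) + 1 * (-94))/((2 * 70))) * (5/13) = -184/91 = -2.02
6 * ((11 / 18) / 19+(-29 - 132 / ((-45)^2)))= -174.20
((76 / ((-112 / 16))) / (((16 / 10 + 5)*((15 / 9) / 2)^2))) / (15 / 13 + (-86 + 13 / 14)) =7904 / 280005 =0.03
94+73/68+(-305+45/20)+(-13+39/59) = -441351/2006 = -220.02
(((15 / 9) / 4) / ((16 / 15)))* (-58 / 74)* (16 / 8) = -0.61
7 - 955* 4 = -3813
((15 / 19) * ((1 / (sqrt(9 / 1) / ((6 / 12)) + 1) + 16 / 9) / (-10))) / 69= -121 / 55062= -0.00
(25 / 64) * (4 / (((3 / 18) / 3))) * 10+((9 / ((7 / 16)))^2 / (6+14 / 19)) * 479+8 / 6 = 30371.60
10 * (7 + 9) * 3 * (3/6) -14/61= 14626/61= 239.77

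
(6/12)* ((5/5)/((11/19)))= 19/22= 0.86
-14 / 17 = -0.82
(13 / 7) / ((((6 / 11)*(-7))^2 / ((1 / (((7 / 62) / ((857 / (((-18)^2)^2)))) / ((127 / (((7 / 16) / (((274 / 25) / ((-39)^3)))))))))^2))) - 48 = -2590803006086693364455278124 / 53975064781262622714136875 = -48.00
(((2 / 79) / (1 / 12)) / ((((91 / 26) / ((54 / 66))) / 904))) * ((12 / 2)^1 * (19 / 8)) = 5565024 / 6083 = 914.85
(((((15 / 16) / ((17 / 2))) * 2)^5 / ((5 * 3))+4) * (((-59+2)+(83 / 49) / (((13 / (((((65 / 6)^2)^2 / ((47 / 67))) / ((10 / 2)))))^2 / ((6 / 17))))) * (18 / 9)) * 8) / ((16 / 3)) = 653942.21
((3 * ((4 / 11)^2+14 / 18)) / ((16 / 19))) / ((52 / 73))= 1374517 / 302016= 4.55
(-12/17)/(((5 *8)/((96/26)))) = -72/1105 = -0.07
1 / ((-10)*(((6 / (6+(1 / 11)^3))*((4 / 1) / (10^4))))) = -998375 / 3993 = -250.03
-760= -760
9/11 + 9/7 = 162/77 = 2.10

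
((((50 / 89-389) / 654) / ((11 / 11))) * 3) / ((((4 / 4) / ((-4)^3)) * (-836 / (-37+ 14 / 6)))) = 4.73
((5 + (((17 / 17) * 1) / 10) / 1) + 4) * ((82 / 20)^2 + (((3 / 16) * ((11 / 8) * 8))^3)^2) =3579696506659 / 4194304000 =853.47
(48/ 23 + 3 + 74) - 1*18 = 1405/ 23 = 61.09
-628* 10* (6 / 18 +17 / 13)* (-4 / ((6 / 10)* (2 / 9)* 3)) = 4019200 / 39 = 103056.41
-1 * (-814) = 814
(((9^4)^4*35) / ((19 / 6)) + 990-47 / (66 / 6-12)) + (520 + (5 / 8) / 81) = 252158987298977693159 / 12312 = 20480749455732431.22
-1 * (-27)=27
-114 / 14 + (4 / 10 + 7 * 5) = 954 / 35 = 27.26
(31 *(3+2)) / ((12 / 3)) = 38.75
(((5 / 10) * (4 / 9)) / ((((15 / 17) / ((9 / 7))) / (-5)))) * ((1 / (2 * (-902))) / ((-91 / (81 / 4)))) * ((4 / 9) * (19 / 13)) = -969 / 7469462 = -0.00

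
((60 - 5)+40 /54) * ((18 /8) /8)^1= 1505 /96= 15.68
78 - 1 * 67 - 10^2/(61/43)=-3629/61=-59.49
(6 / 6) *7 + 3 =10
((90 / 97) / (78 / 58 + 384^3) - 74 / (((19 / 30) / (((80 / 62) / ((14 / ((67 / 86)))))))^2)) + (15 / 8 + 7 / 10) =21678790971970827499967 / 13350444590370839158760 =1.62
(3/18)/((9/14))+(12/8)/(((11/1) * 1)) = 235/594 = 0.40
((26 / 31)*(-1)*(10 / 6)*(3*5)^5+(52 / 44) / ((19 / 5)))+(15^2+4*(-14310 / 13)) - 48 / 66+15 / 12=-359032471649 / 336908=-1065669.18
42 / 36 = 1.17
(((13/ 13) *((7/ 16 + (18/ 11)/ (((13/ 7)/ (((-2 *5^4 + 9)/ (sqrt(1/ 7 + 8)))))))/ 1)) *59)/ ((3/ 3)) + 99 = 1997/ 16 - 3075198 *sqrt(399)/ 2717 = -22483.59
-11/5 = -2.20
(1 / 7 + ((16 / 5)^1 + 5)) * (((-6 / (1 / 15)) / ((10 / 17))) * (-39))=1742364 / 35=49781.83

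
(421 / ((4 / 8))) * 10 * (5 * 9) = 378900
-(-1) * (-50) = -50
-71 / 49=-1.45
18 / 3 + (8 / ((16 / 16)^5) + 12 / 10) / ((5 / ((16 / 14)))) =8.10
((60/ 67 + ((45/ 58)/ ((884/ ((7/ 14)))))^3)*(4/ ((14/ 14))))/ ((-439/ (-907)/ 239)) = 14024494005520557528795/ 7928848037375669248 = 1768.79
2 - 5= -3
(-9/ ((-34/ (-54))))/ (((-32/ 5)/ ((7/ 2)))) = 8505/ 1088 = 7.82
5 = 5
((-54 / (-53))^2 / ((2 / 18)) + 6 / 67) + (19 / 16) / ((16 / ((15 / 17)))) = 7779316959 / 819059456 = 9.50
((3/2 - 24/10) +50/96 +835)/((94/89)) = 17827501/22560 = 790.23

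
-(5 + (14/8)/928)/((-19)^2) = -0.01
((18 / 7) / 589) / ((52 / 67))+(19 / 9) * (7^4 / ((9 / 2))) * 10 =97805360083 / 8683038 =11263.96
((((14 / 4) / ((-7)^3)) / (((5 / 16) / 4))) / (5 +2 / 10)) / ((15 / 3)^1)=-16 / 3185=-0.01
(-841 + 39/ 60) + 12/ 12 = -839.35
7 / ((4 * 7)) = 1 / 4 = 0.25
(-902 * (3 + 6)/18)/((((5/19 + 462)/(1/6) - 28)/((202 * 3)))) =-2596407/26083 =-99.54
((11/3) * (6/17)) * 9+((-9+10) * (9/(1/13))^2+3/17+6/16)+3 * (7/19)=13702.30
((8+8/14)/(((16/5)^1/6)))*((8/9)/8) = 25/14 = 1.79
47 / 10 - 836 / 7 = -8031 / 70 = -114.73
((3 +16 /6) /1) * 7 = 119 /3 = 39.67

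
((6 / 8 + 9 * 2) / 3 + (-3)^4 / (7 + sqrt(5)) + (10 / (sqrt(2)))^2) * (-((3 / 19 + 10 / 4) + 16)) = -1078389 / 836 + 57429 * sqrt(5) / 1672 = -1213.14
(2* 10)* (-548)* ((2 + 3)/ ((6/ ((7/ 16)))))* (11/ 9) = -4883.80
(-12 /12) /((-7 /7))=1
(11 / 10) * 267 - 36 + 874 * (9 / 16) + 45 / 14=752.54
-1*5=-5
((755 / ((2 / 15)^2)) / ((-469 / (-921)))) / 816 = 52151625 / 510272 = 102.20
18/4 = 9/2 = 4.50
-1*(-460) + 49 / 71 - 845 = -27286 / 71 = -384.31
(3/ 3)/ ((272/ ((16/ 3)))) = 1/ 51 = 0.02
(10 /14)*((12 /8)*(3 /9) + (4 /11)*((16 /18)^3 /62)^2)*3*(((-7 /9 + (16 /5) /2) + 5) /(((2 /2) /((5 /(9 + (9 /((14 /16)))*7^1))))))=3680043549845 /9555984641511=0.39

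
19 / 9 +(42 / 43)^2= 51007 / 16641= 3.07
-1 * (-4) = 4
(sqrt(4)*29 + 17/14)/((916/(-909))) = -753561/12824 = -58.76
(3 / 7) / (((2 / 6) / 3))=27 / 7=3.86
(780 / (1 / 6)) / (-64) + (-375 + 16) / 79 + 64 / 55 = -2659337 / 34760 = -76.51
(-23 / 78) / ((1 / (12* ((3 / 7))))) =-138 / 91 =-1.52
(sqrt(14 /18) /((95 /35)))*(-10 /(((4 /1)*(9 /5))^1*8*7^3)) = -25*sqrt(7) /402192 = -0.00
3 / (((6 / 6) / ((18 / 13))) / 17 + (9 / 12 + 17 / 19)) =34884 / 19619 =1.78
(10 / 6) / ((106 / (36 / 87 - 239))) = -34595 / 9222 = -3.75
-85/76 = -1.12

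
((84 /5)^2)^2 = 49787136 /625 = 79659.42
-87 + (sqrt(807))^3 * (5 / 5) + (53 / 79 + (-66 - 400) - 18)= -45056 / 79 + 807 * sqrt(807)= 22354.72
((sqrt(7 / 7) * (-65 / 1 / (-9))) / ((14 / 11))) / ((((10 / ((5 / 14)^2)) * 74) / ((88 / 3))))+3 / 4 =266824 / 342657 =0.78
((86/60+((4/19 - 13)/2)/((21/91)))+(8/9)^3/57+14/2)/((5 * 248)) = -2001283/128814300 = -0.02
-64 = -64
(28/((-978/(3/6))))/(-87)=0.00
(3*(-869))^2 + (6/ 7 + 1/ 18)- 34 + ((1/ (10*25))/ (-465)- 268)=8295548045927/ 1220625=6796147.91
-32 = -32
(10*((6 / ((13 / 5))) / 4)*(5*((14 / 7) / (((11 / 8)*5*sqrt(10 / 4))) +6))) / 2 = 120*sqrt(10) / 143 +1125 / 13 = 89.19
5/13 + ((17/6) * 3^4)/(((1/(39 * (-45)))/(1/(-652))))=10478605/16952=618.13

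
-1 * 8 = -8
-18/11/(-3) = 6/11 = 0.55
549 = 549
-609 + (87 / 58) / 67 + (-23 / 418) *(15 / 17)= -144979287 / 238051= -609.03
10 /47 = 0.21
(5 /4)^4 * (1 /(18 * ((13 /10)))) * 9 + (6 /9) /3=34781 /29952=1.16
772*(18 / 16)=1737 / 2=868.50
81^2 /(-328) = -6561 /328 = -20.00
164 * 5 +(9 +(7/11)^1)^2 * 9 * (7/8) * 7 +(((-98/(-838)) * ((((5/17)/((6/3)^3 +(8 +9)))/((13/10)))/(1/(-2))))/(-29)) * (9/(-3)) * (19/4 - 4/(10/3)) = 19297194321941/3249298910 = 5938.88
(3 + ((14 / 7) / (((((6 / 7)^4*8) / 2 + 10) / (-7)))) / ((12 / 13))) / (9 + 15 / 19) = 5833019 / 32580504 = 0.18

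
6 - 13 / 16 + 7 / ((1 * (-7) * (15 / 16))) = 989 / 240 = 4.12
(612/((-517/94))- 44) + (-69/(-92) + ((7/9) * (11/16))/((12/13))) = -2926157/19008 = -153.94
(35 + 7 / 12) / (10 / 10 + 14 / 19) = 8113 / 396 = 20.49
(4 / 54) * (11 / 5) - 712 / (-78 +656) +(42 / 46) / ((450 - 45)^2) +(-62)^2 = 1396616190793 / 363424725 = 3842.93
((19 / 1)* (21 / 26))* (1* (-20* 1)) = -3990 / 13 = -306.92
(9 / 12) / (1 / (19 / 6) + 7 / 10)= 285 / 386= 0.74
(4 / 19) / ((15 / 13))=52 / 285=0.18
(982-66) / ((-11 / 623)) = -570668 / 11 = -51878.91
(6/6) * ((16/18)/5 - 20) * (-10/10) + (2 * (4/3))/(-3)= 284/15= 18.93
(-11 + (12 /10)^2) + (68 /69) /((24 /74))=-33748 /5175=-6.52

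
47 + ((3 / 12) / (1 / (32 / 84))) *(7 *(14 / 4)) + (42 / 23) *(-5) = 2774 / 69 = 40.20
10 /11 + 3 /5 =83 /55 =1.51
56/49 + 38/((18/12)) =556/21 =26.48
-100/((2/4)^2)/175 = -16/7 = -2.29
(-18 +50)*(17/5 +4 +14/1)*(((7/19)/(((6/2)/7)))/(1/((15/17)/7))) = 23968/323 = 74.20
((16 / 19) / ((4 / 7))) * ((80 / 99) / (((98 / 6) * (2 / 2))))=320 / 4389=0.07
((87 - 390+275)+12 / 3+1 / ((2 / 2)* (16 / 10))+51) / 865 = 221 / 6920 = 0.03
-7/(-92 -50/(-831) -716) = 831/95914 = 0.01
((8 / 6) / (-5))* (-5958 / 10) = 3972 / 25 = 158.88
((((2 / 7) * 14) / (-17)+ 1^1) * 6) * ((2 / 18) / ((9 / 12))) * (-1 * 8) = -832 / 153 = -5.44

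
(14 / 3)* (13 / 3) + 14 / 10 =973 / 45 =21.62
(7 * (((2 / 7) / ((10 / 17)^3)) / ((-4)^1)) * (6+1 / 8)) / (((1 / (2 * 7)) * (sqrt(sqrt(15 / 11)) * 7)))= -240737 * 11^(1 / 4) * 15^(3 / 4) / 120000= -27.85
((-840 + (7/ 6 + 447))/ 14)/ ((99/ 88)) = -4702/ 189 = -24.88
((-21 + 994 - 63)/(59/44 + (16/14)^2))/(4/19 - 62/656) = 940533440/317397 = 2963.27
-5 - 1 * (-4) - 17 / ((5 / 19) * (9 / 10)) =-655 / 9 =-72.78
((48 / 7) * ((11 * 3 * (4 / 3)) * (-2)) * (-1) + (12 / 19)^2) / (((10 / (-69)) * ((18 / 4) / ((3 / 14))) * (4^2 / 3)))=-37.20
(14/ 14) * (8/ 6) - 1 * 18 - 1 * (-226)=628/ 3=209.33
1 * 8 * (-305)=-2440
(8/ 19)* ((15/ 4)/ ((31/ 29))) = 870/ 589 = 1.48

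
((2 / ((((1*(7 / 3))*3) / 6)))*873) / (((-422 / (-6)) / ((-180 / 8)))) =-478.76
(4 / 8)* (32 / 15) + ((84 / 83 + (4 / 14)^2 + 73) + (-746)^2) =33954843737 / 61005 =556591.16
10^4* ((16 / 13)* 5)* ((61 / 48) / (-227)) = -3050000 / 8853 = -344.52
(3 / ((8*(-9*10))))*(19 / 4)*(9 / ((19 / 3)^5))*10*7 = -5103 / 4170272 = -0.00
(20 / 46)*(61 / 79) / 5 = 122 / 1817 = 0.07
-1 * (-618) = 618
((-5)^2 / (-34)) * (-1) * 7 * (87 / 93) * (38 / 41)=4.46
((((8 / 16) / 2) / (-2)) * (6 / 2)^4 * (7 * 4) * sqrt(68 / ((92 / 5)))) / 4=-136.25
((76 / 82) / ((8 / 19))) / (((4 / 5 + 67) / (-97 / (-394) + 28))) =20087845 / 21904824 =0.92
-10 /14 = -5 /7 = -0.71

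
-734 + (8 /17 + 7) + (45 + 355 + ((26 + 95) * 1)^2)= 243346 /17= 14314.47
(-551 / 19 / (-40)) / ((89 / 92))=667 / 890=0.75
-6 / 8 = -3 / 4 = -0.75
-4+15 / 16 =-49 / 16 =-3.06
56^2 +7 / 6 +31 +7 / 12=12675 / 4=3168.75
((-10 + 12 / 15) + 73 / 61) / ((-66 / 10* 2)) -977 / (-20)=1991111 / 40260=49.46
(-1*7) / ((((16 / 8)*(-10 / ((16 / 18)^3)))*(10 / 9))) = 448 / 2025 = 0.22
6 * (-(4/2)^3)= -48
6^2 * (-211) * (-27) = 205092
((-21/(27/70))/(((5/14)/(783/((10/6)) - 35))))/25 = -2982728/1125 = -2651.31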